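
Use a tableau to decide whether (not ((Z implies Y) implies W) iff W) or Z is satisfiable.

Satisfiable

Initial set: {T ((not ((Z implies Y) implies W) iff W) or Z)}.
T ((not ((Z implies Y) implies W) iff W) or Z): β-rule — branch into T (not ((Z implies Y) implies W) iff W)  //  T Z.
  branch 1 (add T (not ((Z implies Y) implies W) iff W)):
    T (not ((Z implies Y) implies W) iff W): β-rule — branch into T not ((Z implies Y) implies W), T W  //  F not ((Z implies Y) implies W), F W.
      branch 1.1 (add T not ((Z implies Y) implies W), T W):
        T not ((Z implies Y) implies W): α-rule — add T (Z implies Y), F W.
        × closes — contains both W and not W.
      branch 1.2 (add F not ((Z implies Y) implies W), F W):
        F not ((Z implies Y) implies W): β-rule — branch into F (Z implies Y)  //  T W.
          branch 1.2.1 (add F (Z implies Y)):
            F (Z implies Y): α-rule — add T Z, F Y.
            ○ open, literals {W=F, Y=F, Z=T}.
          branch 1.2.2 (add T W):
            × closes — contains both W and not W.
  branch 2 (add T Z):
    ○ open, literals {Z=T}.
2 branches closed, 2 open.
An open branch gives a satisfying assignment: W=F, Y=F, Z=T.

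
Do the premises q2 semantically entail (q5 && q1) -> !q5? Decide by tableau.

Initial set: {T q2; F ((q5 && q1) -> !q5)}.
F ((q5 && q1) -> !q5): α-rule — add T (q5 && q1), F !q5.
T (q5 && q1): α-rule — add T q5, T q1.
○ open, literals {q1=T, q2=T, q5=T}.
0 branches closed, 1 open.
An open branch gives a countermodel: q1=T, q2=T, q5=T (unmentioned atoms arbitrary); the premises hold there but the conclusion fails.

No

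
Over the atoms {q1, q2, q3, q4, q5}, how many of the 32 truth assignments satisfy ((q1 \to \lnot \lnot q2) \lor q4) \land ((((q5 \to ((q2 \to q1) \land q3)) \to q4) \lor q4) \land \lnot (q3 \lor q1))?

Initial set: {(((q1 \to \lnot \lnot q2) \lor q4) \land ((((q5 \to ((q2 \to q1) \land q3)) \to q4) \lor q4) \land \lnot (q3 \lor q1)))}.
(((q1 \to \lnot \lnot q2) \lor q4) \land ((((q5 \to ((q2 \to q1) \land q3)) \to q4) \lor q4) \land \lnot (q3 \lor q1))): α-rule — add ((q1 \to \lnot \lnot q2) \lor q4), ((((q5 \to ((q2 \to q1) \land q3)) \to q4) \lor q4) \land \lnot (q3 \lor q1)).
((((q5 \to ((q2 \to q1) \land q3)) \to q4) \lor q4) \land \lnot (q3 \lor q1)): α-rule — add (((q5 \to ((q2 \to q1) \land q3)) \to q4) \lor q4), \lnot (q3 \lor q1).
\lnot (q3 \lor q1): α-rule — add \lnot q3, \lnot q1.
((q1 \to \lnot \lnot q2) \lor q4): β-rule — branch into (q1 \to \lnot \lnot q2)  //  q4.
  branch 1 (add (q1 \to \lnot \lnot q2)):
    (((q5 \to ((q2 \to q1) \land q3)) \to q4) \lor q4): β-rule — branch into ((q5 \to ((q2 \to q1) \land q3)) \to q4)  //  q4.
      branch 1.1 (add ((q5 \to ((q2 \to q1) \land q3)) \to q4)):
        (q1 \to \lnot \lnot q2): β-rule — branch into \lnot q1  //  \lnot \lnot q2.
          branch 1.1.1 (add \lnot q1):
            ((q5 \to ((q2 \to q1) \land q3)) \to q4): β-rule — branch into \lnot (q5 \to ((q2 \to q1) \land q3))  //  q4.
              branch 1.1.1.1 (add \lnot (q5 \to ((q2 \to q1) \land q3))):
                \lnot (q5 \to ((q2 \to q1) \land q3)): α-rule — add q5, \lnot ((q2 \to q1) \land q3).
                \lnot ((q2 \to q1) \land q3): β-rule — branch into \lnot (q2 \to q1)  //  \lnot q3.
                  branch 1.1.1.1.1 (add \lnot (q2 \to q1)):
                    \lnot (q2 \to q1): α-rule — add q2, \lnot q1.
                    ○ open, literals {q1=F, q2=T, q3=F, q5=T}.
                  branch 1.1.1.1.2 (add \lnot q3):
                    ○ open, literals {q1=F, q3=F, q5=T}.
              branch 1.1.1.2 (add q4):
                ○ open, literals {q1=F, q3=F, q4=T}.
          branch 1.1.2 (add \lnot \lnot q2):
            \lnot \lnot q2: drop double negation, giving q2.
            ((q5 \to ((q2 \to q1) \land q3)) \to q4): β-rule — branch into \lnot (q5 \to ((q2 \to q1) \land q3))  //  q4.
              branch 1.1.2.1 (add \lnot (q5 \to ((q2 \to q1) \land q3))):
                \lnot (q5 \to ((q2 \to q1) \land q3)): α-rule — add q5, \lnot ((q2 \to q1) \land q3).
                \lnot ((q2 \to q1) \land q3): β-rule — branch into \lnot (q2 \to q1)  //  \lnot q3.
                  branch 1.1.2.1.1 (add \lnot (q2 \to q1)):
                    \lnot (q2 \to q1): α-rule — add q2, \lnot q1.
                    ○ open, literals {q1=F, q2=T, q3=F, q5=T}.
                  branch 1.1.2.1.2 (add \lnot q3):
                    ○ open, literals {q1=F, q2=T, q3=F, q5=T}.
              branch 1.1.2.2 (add q4):
                ○ open, literals {q1=F, q2=T, q3=F, q4=T}.
      branch 1.2 (add q4):
        (q1 \to \lnot \lnot q2): β-rule — branch into \lnot q1  //  \lnot \lnot q2.
          branch 1.2.1 (add \lnot q1):
            ○ open, literals {q1=F, q3=F, q4=T}.
          branch 1.2.2 (add \lnot \lnot q2):
            \lnot \lnot q2: drop double negation, giving q2.
            ○ open, literals {q1=F, q2=T, q3=F, q4=T}.
  branch 2 (add q4):
    (((q5 \to ((q2 \to q1) \land q3)) \to q4) \lor q4): β-rule — branch into ((q5 \to ((q2 \to q1) \land q3)) \to q4)  //  q4.
      branch 2.1 (add ((q5 \to ((q2 \to q1) \land q3)) \to q4)):
        ((q5 \to ((q2 \to q1) \land q3)) \to q4): β-rule — branch into \lnot (q5 \to ((q2 \to q1) \land q3))  //  q4.
          branch 2.1.1 (add \lnot (q5 \to ((q2 \to q1) \land q3))):
            \lnot (q5 \to ((q2 \to q1) \land q3)): α-rule — add q5, \lnot ((q2 \to q1) \land q3).
            \lnot ((q2 \to q1) \land q3): β-rule — branch into \lnot (q2 \to q1)  //  \lnot q3.
              branch 2.1.1.1 (add \lnot (q2 \to q1)):
                \lnot (q2 \to q1): α-rule — add q2, \lnot q1.
                ○ open, literals {q1=F, q2=T, q3=F, q4=T, q5=T}.
              branch 2.1.1.2 (add \lnot q3):
                ○ open, literals {q1=F, q3=F, q4=T, q5=T}.
          branch 2.1.2 (add q4):
            ○ open, literals {q1=F, q3=F, q4=T}.
      branch 2.2 (add q4):
        ○ open, literals {q1=F, q3=F, q4=T}.
0 branches closed, 12 open.
Each open branch fixes some atoms; the unmentioned ones are free. Counting distinct full assignments: branch {q1=F, q2=T, q3=F, q5=T} (q4) contributes 2 new; branch {q1=F, q3=F, q5=T} (q2, q4) contributes 2 new; branch {q1=F, q3=F, q4=T} (q2, q5) contributes 2 new; branch {q1=F, q2=T, q3=F, q5=T} (q4) contributes 0 new; branch {q1=F, q2=T, q3=F, q5=T} (q4) contributes 0 new; branch {q1=F, q2=T, q3=F, q4=T} (q5) contributes 0 new; branch {q1=F, q3=F, q4=T} (q2, q5) contributes 0 new; branch {q1=F, q2=T, q3=F, q4=T} (q5) contributes 0 new; branch {q1=F, q2=T, q3=F, q4=T, q5=T} (none free) contributes 0 new; branch {q1=F, q3=F, q4=T, q5=T} (q2) contributes 0 new; branch {q1=F, q3=F, q4=T} (q2, q5) contributes 0 new; branch {q1=F, q3=F, q4=T} (q2, q5) contributes 0 new. Total: 6.

6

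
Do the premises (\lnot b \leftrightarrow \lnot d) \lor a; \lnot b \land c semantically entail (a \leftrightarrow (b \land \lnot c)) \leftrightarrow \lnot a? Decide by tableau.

Initial set: {((\lnot b \leftrightarrow \lnot d) \lor a); (\lnot b \land c); \lnot ((a \leftrightarrow (b \land \lnot c)) \leftrightarrow \lnot a)}.
(\lnot b \land c): α-rule — add \lnot b, c.
((\lnot b \leftrightarrow \lnot d) \lor a): β-rule — branch into (\lnot b \leftrightarrow \lnot d)  //  a.
  branch 1 (add (\lnot b \leftrightarrow \lnot d)):
    \lnot ((a \leftrightarrow (b \land \lnot c)) \leftrightarrow \lnot a): β-rule — branch into (a \leftrightarrow (b \land \lnot c)), \lnot \lnot a  //  \lnot (a \leftrightarrow (b \land \lnot c)), \lnot a.
      branch 1.1 (add (a \leftrightarrow (b \land \lnot c)), \lnot \lnot a):
        (\lnot b \leftrightarrow \lnot d): β-rule — branch into \lnot b, \lnot d  //  \lnot \lnot b, \lnot \lnot d.
          branch 1.1.1 (add \lnot b, \lnot d):
            (a \leftrightarrow (b \land \lnot c)): β-rule — branch into a, (b \land \lnot c)  //  \lnot a, \lnot (b \land \lnot c).
              branch 1.1.1.1 (add a, (b \land \lnot c)):
                (b \land \lnot c): α-rule — add b, \lnot c.
                × closes — contains both b and \lnot b.
              branch 1.1.1.2 (add \lnot a, \lnot (b \land \lnot c)):
                × closes — contains both a and \lnot a.
          branch 1.1.2 (add \lnot \lnot b, \lnot \lnot d):
            × closes — contains both b and \lnot b.
      branch 1.2 (add \lnot (a \leftrightarrow (b \land \lnot c)), \lnot a):
        (\lnot b \leftrightarrow \lnot d): β-rule — branch into \lnot b, \lnot d  //  \lnot \lnot b, \lnot \lnot d.
          branch 1.2.1 (add \lnot b, \lnot d):
            \lnot (a \leftrightarrow (b \land \lnot c)): β-rule — branch into a, \lnot (b \land \lnot c)  //  \lnot a, (b \land \lnot c).
              branch 1.2.1.1 (add a, \lnot (b \land \lnot c)):
                × closes — contains both a and \lnot a.
              branch 1.2.1.2 (add \lnot a, (b \land \lnot c)):
                (b \land \lnot c): α-rule — add b, \lnot c.
                × closes — contains both b and \lnot b.
          branch 1.2.2 (add \lnot \lnot b, \lnot \lnot d):
            × closes — contains both b and \lnot b.
  branch 2 (add a):
    \lnot ((a \leftrightarrow (b \land \lnot c)) \leftrightarrow \lnot a): β-rule — branch into (a \leftrightarrow (b \land \lnot c)), \lnot \lnot a  //  \lnot (a \leftrightarrow (b \land \lnot c)), \lnot a.
      branch 2.1 (add (a \leftrightarrow (b \land \lnot c)), \lnot \lnot a):
        (a \leftrightarrow (b \land \lnot c)): β-rule — branch into a, (b \land \lnot c)  //  \lnot a, \lnot (b \land \lnot c).
          branch 2.1.1 (add a, (b \land \lnot c)):
            (b \land \lnot c): α-rule — add b, \lnot c.
            × closes — contains both b and \lnot b.
          branch 2.1.2 (add \lnot a, \lnot (b \land \lnot c)):
            × closes — contains both a and \lnot a.
      branch 2.2 (add \lnot (a \leftrightarrow (b \land \lnot c)), \lnot a):
        × closes — contains both a and \lnot a.
All 9 branches close.
Every branch closed, so the premises entail the conclusion.

Yes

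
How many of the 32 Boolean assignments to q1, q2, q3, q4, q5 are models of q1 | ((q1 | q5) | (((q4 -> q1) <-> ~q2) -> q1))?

Initial set: {(q1 | ((q1 | q5) | (((q4 -> q1) <-> ~q2) -> q1)))}.
(q1 | ((q1 | q5) | (((q4 -> q1) <-> ~q2) -> q1))): β-rule — branch into q1  //  ((q1 | q5) | (((q4 -> q1) <-> ~q2) -> q1)).
  branch 1 (add q1):
    ○ open, literals {q1=T}.
  branch 2 (add ((q1 | q5) | (((q4 -> q1) <-> ~q2) -> q1))):
    ((q1 | q5) | (((q4 -> q1) <-> ~q2) -> q1)): β-rule — branch into (q1 | q5)  //  (((q4 -> q1) <-> ~q2) -> q1).
      branch 2.1 (add (q1 | q5)):
        (q1 | q5): β-rule — branch into q1  //  q5.
          branch 2.1.1 (add q1):
            ○ open, literals {q1=T}.
          branch 2.1.2 (add q5):
            ○ open, literals {q5=T}.
      branch 2.2 (add (((q4 -> q1) <-> ~q2) -> q1)):
        (((q4 -> q1) <-> ~q2) -> q1): β-rule — branch into ~((q4 -> q1) <-> ~q2)  //  q1.
          branch 2.2.1 (add ~((q4 -> q1) <-> ~q2)):
            ~((q4 -> q1) <-> ~q2): β-rule — branch into (q4 -> q1), ~~q2  //  ~(q4 -> q1), ~q2.
              branch 2.2.1.1 (add (q4 -> q1), ~~q2):
                (q4 -> q1): β-rule — branch into ~q4  //  q1.
                  branch 2.2.1.1.1 (add ~q4):
                    ○ open, literals {q2=T, q4=F}.
                  branch 2.2.1.1.2 (add q1):
                    ○ open, literals {q1=T, q2=T}.
              branch 2.2.1.2 (add ~(q4 -> q1), ~q2):
                ~(q4 -> q1): α-rule — add q4, ~q1.
                ○ open, literals {q1=F, q2=F, q4=T}.
          branch 2.2.2 (add q1):
            ○ open, literals {q1=T}.
0 branches closed, 7 open.
Each open branch fixes some atoms; the unmentioned ones are free. Counting distinct full assignments: branch {q1=T} (q2, q3, q4, q5) contributes 16 new; branch {q1=T} (q2, q3, q4, q5) contributes 0 new; branch {q5=T} (q1, q2, q3, q4) contributes 8 new; branch {q2=T, q4=F} (q1, q3, q5) contributes 2 new; branch {q1=T, q2=T} (q3, q4, q5) contributes 0 new; branch {q1=F, q2=F, q4=T} (q3, q5) contributes 2 new; branch {q1=T} (q2, q3, q4, q5) contributes 0 new. Total: 28.

28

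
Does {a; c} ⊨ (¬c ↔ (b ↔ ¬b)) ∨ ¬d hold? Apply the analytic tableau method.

Initial set: {T a; T c; F ((¬c ↔ (b ↔ ¬b)) ∨ ¬d)}.
F ((¬c ↔ (b ↔ ¬b)) ∨ ¬d): α-rule — add F (¬c ↔ (b ↔ ¬b)), F ¬d.
F (¬c ↔ (b ↔ ¬b)): β-rule — branch into T ¬c, F (b ↔ ¬b)  //  F ¬c, T (b ↔ ¬b).
  branch 1 (add T ¬c, F (b ↔ ¬b)):
    × closes — contains both c and ¬c.
  branch 2 (add F ¬c, T (b ↔ ¬b)):
    T (b ↔ ¬b): β-rule — branch into T b, T ¬b  //  F b, F ¬b.
      branch 2.1 (add T b, T ¬b):
        × closes — contains both b and ¬b.
      branch 2.2 (add F b, F ¬b):
        × closes — contains both b and ¬b.
All 3 branches close.
Every branch closed, so the premises entail the conclusion.

Yes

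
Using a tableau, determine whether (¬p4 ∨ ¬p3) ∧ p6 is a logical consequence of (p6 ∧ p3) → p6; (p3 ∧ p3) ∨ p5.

No

Initial set: {((p6 ∧ p3) → p6); ((p3 ∧ p3) ∨ p5); ¬((¬p4 ∨ ¬p3) ∧ p6)}.
((p6 ∧ p3) → p6): β-rule — branch into ¬(p6 ∧ p3)  //  p6.
  branch 1 (add ¬(p6 ∧ p3)):
    ((p3 ∧ p3) ∨ p5): β-rule — branch into (p3 ∧ p3)  //  p5.
      branch 1.1 (add (p3 ∧ p3)):
        (p3 ∧ p3): α-rule — add p3, p3.
        ¬((¬p4 ∨ ¬p3) ∧ p6): β-rule — branch into ¬(¬p4 ∨ ¬p3)  //  ¬p6.
          branch 1.1.1 (add ¬(¬p4 ∨ ¬p3)):
            ¬(¬p4 ∨ ¬p3): α-rule — add ¬¬p4, ¬¬p3.
            ¬(p6 ∧ p3): β-rule — branch into ¬p6  //  ¬p3.
              branch 1.1.1.1 (add ¬p6):
                ○ open, literals {p3=T, p4=T, p6=F}.
              branch 1.1.1.2 (add ¬p3):
                × closes — contains both p3 and ¬p3.
          branch 1.1.2 (add ¬p6):
            ¬(p6 ∧ p3): β-rule — branch into ¬p6  //  ¬p3.
              branch 1.1.2.1 (add ¬p6):
                ○ open, literals {p3=T, p6=F}.
              branch 1.1.2.2 (add ¬p3):
                × closes — contains both p3 and ¬p3.
      branch 1.2 (add p5):
        ¬((¬p4 ∨ ¬p3) ∧ p6): β-rule — branch into ¬(¬p4 ∨ ¬p3)  //  ¬p6.
          branch 1.2.1 (add ¬(¬p4 ∨ ¬p3)):
            ¬(¬p4 ∨ ¬p3): α-rule — add ¬¬p4, ¬¬p3.
            ¬(p6 ∧ p3): β-rule — branch into ¬p6  //  ¬p3.
              branch 1.2.1.1 (add ¬p6):
                ○ open, literals {p3=T, p4=T, p5=T, p6=F}.
              branch 1.2.1.2 (add ¬p3):
                × closes — contains both p3 and ¬p3.
          branch 1.2.2 (add ¬p6):
            ¬(p6 ∧ p3): β-rule — branch into ¬p6  //  ¬p3.
              branch 1.2.2.1 (add ¬p6):
                ○ open, literals {p5=T, p6=F}.
              branch 1.2.2.2 (add ¬p3):
                ○ open, literals {p3=F, p5=T, p6=F}.
  branch 2 (add p6):
    ((p3 ∧ p3) ∨ p5): β-rule — branch into (p3 ∧ p3)  //  p5.
      branch 2.1 (add (p3 ∧ p3)):
        (p3 ∧ p3): α-rule — add p3, p3.
        ¬((¬p4 ∨ ¬p3) ∧ p6): β-rule — branch into ¬(¬p4 ∨ ¬p3)  //  ¬p6.
          branch 2.1.1 (add ¬(¬p4 ∨ ¬p3)):
            ¬(¬p4 ∨ ¬p3): α-rule — add ¬¬p4, ¬¬p3.
            ○ open, literals {p3=T, p4=T, p6=T}.
          branch 2.1.2 (add ¬p6):
            × closes — contains both p6 and ¬p6.
      branch 2.2 (add p5):
        ¬((¬p4 ∨ ¬p3) ∧ p6): β-rule — branch into ¬(¬p4 ∨ ¬p3)  //  ¬p6.
          branch 2.2.1 (add ¬(¬p4 ∨ ¬p3)):
            ¬(¬p4 ∨ ¬p3): α-rule — add ¬¬p4, ¬¬p3.
            ○ open, literals {p3=T, p4=T, p5=T, p6=T}.
          branch 2.2.2 (add ¬p6):
            × closes — contains both p6 and ¬p6.
5 branches closed, 7 open.
An open branch gives a countermodel: p3=T, p4=T, p6=F (unmentioned atoms arbitrary); the premises hold there but the conclusion fails.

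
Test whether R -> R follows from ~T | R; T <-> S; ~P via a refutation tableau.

Initial set: {(~T | R); (T <-> S); ~P; ~(R -> R)}.
~(R -> R): α-rule — add R, ~R.
× closes — contains both R and ~R.
All 1 branch closes.
Every branch closed, so the premises entail the conclusion.

Yes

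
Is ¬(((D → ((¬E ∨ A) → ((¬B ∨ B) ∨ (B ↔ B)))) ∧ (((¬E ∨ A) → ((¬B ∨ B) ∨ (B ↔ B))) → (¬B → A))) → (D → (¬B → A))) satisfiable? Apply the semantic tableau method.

Initial set: {T ¬(((D → ((¬E ∨ A) → ((¬B ∨ B) ∨ (B ↔ B)))) ∧ (((¬E ∨ A) → ((¬B ∨ B) ∨ (B ↔ B))) → (¬B → A))) → (D → (¬B → A)))}.
T ¬(((D → ((¬E ∨ A) → ((¬B ∨ B) ∨ (B ↔ B)))) ∧ (((¬E ∨ A) → ((¬B ∨ B) ∨ (B ↔ B))) → (¬B → A))) → (D → (¬B → A))): α-rule — add T ((D → ((¬E ∨ A) → ((¬B ∨ B) ∨ (B ↔ B)))) ∧ (((¬E ∨ A) → ((¬B ∨ B) ∨ (B ↔ B))) → (¬B → A))), F (D → (¬B → A)).
T ((D → ((¬E ∨ A) → ((¬B ∨ B) ∨ (B ↔ B)))) ∧ (((¬E ∨ A) → ((¬B ∨ B) ∨ (B ↔ B))) → (¬B → A))): α-rule — add T (D → ((¬E ∨ A) → ((¬B ∨ B) ∨ (B ↔ B)))), T (((¬E ∨ A) → ((¬B ∨ B) ∨ (B ↔ B))) → (¬B → A)).
F (D → (¬B → A)): α-rule — add T D, F (¬B → A).
F (¬B → A): α-rule — add T ¬B, F A.
T (D → ((¬E ∨ A) → ((¬B ∨ B) ∨ (B ↔ B)))): β-rule — branch into F D  //  T ((¬E ∨ A) → ((¬B ∨ B) ∨ (B ↔ B))).
  branch 1 (add F D):
    × closes — contains both D and ¬D.
  branch 2 (add T ((¬E ∨ A) → ((¬B ∨ B) ∨ (B ↔ B)))):
    T (((¬E ∨ A) → ((¬B ∨ B) ∨ (B ↔ B))) → (¬B → A)): β-rule — branch into F ((¬E ∨ A) → ((¬B ∨ B) ∨ (B ↔ B)))  //  T (¬B → A).
      branch 2.1 (add F ((¬E ∨ A) → ((¬B ∨ B) ∨ (B ↔ B)))):
        F ((¬E ∨ A) → ((¬B ∨ B) ∨ (B ↔ B))): α-rule — add T (¬E ∨ A), F ((¬B ∨ B) ∨ (B ↔ B)).
        F ((¬B ∨ B) ∨ (B ↔ B)): α-rule — add F (¬B ∨ B), F (B ↔ B).
        F (¬B ∨ B): α-rule — add F ¬B, F B.
        × closes — contains both B and ¬B.
      branch 2.2 (add T (¬B → A)):
        T ((¬E ∨ A) → ((¬B ∨ B) ∨ (B ↔ B))): β-rule — branch into F (¬E ∨ A)  //  T ((¬B ∨ B) ∨ (B ↔ B)).
          branch 2.2.1 (add F (¬E ∨ A)):
            F (¬E ∨ A): α-rule — add F ¬E, F A.
            T (¬B → A): β-rule — branch into F ¬B  //  T A.
              branch 2.2.1.1 (add F ¬B):
                × closes — contains both B and ¬B.
              branch 2.2.1.2 (add T A):
                × closes — contains both A and ¬A.
          branch 2.2.2 (add T ((¬B ∨ B) ∨ (B ↔ B))):
            T (¬B → A): β-rule — branch into F ¬B  //  T A.
              branch 2.2.2.1 (add F ¬B):
                × closes — contains both B and ¬B.
              branch 2.2.2.2 (add T A):
                × closes — contains both A and ¬A.
All 6 branches close.
Every branch closed; the formula is unsatisfiable.

Unsatisfiable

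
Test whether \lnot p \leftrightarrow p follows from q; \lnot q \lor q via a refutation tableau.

No

Initial set: {q; (\lnot q \lor q); \lnot (\lnot p \leftrightarrow p)}.
(\lnot q \lor q): β-rule — branch into \lnot q  //  q.
  branch 1 (add \lnot q):
    × closes — contains both q and \lnot q.
  branch 2 (add q):
    \lnot (\lnot p \leftrightarrow p): β-rule — branch into \lnot p, \lnot p  //  \lnot \lnot p, p.
      branch 2.1 (add \lnot p, \lnot p):
        ○ open, literals {p=false, q=true}.
      branch 2.2 (add \lnot \lnot p, p):
        ○ open, literals {p=true, q=true}.
1 branch closed, 2 open.
An open branch gives a countermodel: p=false, q=true (unmentioned atoms arbitrary); the premises hold there but the conclusion fails.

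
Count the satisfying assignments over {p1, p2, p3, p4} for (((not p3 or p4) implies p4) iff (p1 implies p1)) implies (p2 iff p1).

Initial set: {((((not p3 or p4) implies p4) iff (p1 implies p1)) implies (p2 iff p1))}.
((((not p3 or p4) implies p4) iff (p1 implies p1)) implies (p2 iff p1)): β-rule — branch into not (((not p3 or p4) implies p4) iff (p1 implies p1))  //  (p2 iff p1).
  branch 1 (add not (((not p3 or p4) implies p4) iff (p1 implies p1))):
    not (((not p3 or p4) implies p4) iff (p1 implies p1)): β-rule — branch into ((not p3 or p4) implies p4), not (p1 implies p1)  //  not ((not p3 or p4) implies p4), (p1 implies p1).
      branch 1.1 (add ((not p3 or p4) implies p4), not (p1 implies p1)):
        not (p1 implies p1): α-rule — add p1, not p1.
        × closes — contains both p1 and not p1.
      branch 1.2 (add not ((not p3 or p4) implies p4), (p1 implies p1)):
        not ((not p3 or p4) implies p4): α-rule — add (not p3 or p4), not p4.
        (p1 implies p1): β-rule — branch into not p1  //  p1.
          branch 1.2.1 (add not p1):
            (not p3 or p4): β-rule — branch into not p3  //  p4.
              branch 1.2.1.1 (add not p3):
                ○ open, literals {p1=0, p3=0, p4=0}.
              branch 1.2.1.2 (add p4):
                × closes — contains both p4 and not p4.
          branch 1.2.2 (add p1):
            (not p3 or p4): β-rule — branch into not p3  //  p4.
              branch 1.2.2.1 (add not p3):
                ○ open, literals {p1=1, p3=0, p4=0}.
              branch 1.2.2.2 (add p4):
                × closes — contains both p4 and not p4.
  branch 2 (add (p2 iff p1)):
    (p2 iff p1): β-rule — branch into p2, p1  //  not p2, not p1.
      branch 2.1 (add p2, p1):
        ○ open, literals {p1=1, p2=1}.
      branch 2.2 (add not p2, not p1):
        ○ open, literals {p1=0, p2=0}.
3 branches closed, 4 open.
Each open branch fixes some atoms; the unmentioned ones are free. Counting distinct full assignments: branch {p1=0, p3=0, p4=0} (p2) contributes 2 new; branch {p1=1, p3=0, p4=0} (p2) contributes 2 new; branch {p1=1, p2=1} (p3, p4) contributes 3 new; branch {p1=0, p2=0} (p3, p4) contributes 3 new. Total: 10.

10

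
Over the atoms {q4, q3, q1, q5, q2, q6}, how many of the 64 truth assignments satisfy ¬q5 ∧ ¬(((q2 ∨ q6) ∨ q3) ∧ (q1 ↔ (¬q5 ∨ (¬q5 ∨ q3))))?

18

Initial set: {T (¬q5 ∧ ¬(((q2 ∨ q6) ∨ q3) ∧ (q1 ↔ (¬q5 ∨ (¬q5 ∨ q3)))))}.
T (¬q5 ∧ ¬(((q2 ∨ q6) ∨ q3) ∧ (q1 ↔ (¬q5 ∨ (¬q5 ∨ q3))))): α-rule — add T ¬q5, T ¬(((q2 ∨ q6) ∨ q3) ∧ (q1 ↔ (¬q5 ∨ (¬q5 ∨ q3)))).
T ¬(((q2 ∨ q6) ∨ q3) ∧ (q1 ↔ (¬q5 ∨ (¬q5 ∨ q3)))): β-rule — branch into F ((q2 ∨ q6) ∨ q3)  //  F (q1 ↔ (¬q5 ∨ (¬q5 ∨ q3))).
  branch 1 (add F ((q2 ∨ q6) ∨ q3)):
    F ((q2 ∨ q6) ∨ q3): α-rule — add F (q2 ∨ q6), F q3.
    F (q2 ∨ q6): α-rule — add F q2, F q6.
    ○ open, literals {q2=0, q3=0, q5=0, q6=0}.
  branch 2 (add F (q1 ↔ (¬q5 ∨ (¬q5 ∨ q3)))):
    F (q1 ↔ (¬q5 ∨ (¬q5 ∨ q3))): β-rule — branch into T q1, F (¬q5 ∨ (¬q5 ∨ q3))  //  F q1, T (¬q5 ∨ (¬q5 ∨ q3)).
      branch 2.1 (add T q1, F (¬q5 ∨ (¬q5 ∨ q3))):
        F (¬q5 ∨ (¬q5 ∨ q3)): α-rule — add F ¬q5, F (¬q5 ∨ q3).
        × closes — contains both q5 and ¬q5.
      branch 2.2 (add F q1, T (¬q5 ∨ (¬q5 ∨ q3))):
        T (¬q5 ∨ (¬q5 ∨ q3)): β-rule — branch into T ¬q5  //  T (¬q5 ∨ q3).
          branch 2.2.1 (add T ¬q5):
            ○ open, literals {q1=0, q5=0}.
          branch 2.2.2 (add T (¬q5 ∨ q3)):
            T (¬q5 ∨ q3): β-rule — branch into T ¬q5  //  T q3.
              branch 2.2.2.1 (add T ¬q5):
                ○ open, literals {q1=0, q5=0}.
              branch 2.2.2.2 (add T q3):
                ○ open, literals {q1=0, q3=1, q5=0}.
1 branch closed, 4 open.
Each open branch fixes some atoms; the unmentioned ones are free. Counting distinct full assignments: branch {q2=0, q3=0, q5=0, q6=0} (q4, q1) contributes 4 new; branch {q1=0, q5=0} (q4, q3, q2, q6) contributes 14 new; branch {q1=0, q5=0} (q4, q3, q2, q6) contributes 0 new; branch {q1=0, q3=1, q5=0} (q4, q2, q6) contributes 0 new. Total: 18.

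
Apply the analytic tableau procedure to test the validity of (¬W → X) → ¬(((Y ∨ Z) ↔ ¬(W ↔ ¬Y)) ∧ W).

Not valid

Assume the negation and expand:
Initial set: {¬((¬W → X) → ¬(((Y ∨ Z) ↔ ¬(W ↔ ¬Y)) ∧ W))}.
¬((¬W → X) → ¬(((Y ∨ Z) ↔ ¬(W ↔ ¬Y)) ∧ W)): α-rule — add (¬W → X), ¬¬(((Y ∨ Z) ↔ ¬(W ↔ ¬Y)) ∧ W).
¬¬(((Y ∨ Z) ↔ ¬(W ↔ ¬Y)) ∧ W): α-rule — add ((Y ∨ Z) ↔ ¬(W ↔ ¬Y)), W.
(¬W → X): β-rule — branch into ¬¬W  //  X.
  branch 1 (add ¬¬W):
    ((Y ∨ Z) ↔ ¬(W ↔ ¬Y)): β-rule — branch into (Y ∨ Z), ¬(W ↔ ¬Y)  //  ¬(Y ∨ Z), ¬¬(W ↔ ¬Y).
      branch 1.1 (add (Y ∨ Z), ¬(W ↔ ¬Y)):
        (Y ∨ Z): β-rule — branch into Y  //  Z.
          branch 1.1.1 (add Y):
            ¬(W ↔ ¬Y): β-rule — branch into W, ¬¬Y  //  ¬W, ¬Y.
              branch 1.1.1.1 (add W, ¬¬Y):
                ○ open, literals {W=T, Y=T}.
              branch 1.1.1.2 (add ¬W, ¬Y):
                × closes — contains both W and ¬W.
          branch 1.1.2 (add Z):
            ¬(W ↔ ¬Y): β-rule — branch into W, ¬¬Y  //  ¬W, ¬Y.
              branch 1.1.2.1 (add W, ¬¬Y):
                ○ open, literals {W=T, Y=T, Z=T}.
              branch 1.1.2.2 (add ¬W, ¬Y):
                × closes — contains both W and ¬W.
      branch 1.2 (add ¬(Y ∨ Z), ¬¬(W ↔ ¬Y)):
        ¬(Y ∨ Z): α-rule — add ¬Y, ¬Z.
        ¬¬(W ↔ ¬Y): β-rule — branch into W, ¬Y  //  ¬W, ¬¬Y.
          branch 1.2.1 (add W, ¬Y):
            ○ open, literals {W=T, Y=F, Z=F}.
          branch 1.2.2 (add ¬W, ¬¬Y):
            × closes — contains both W and ¬W.
  branch 2 (add X):
    ((Y ∨ Z) ↔ ¬(W ↔ ¬Y)): β-rule — branch into (Y ∨ Z), ¬(W ↔ ¬Y)  //  ¬(Y ∨ Z), ¬¬(W ↔ ¬Y).
      branch 2.1 (add (Y ∨ Z), ¬(W ↔ ¬Y)):
        (Y ∨ Z): β-rule — branch into Y  //  Z.
          branch 2.1.1 (add Y):
            ¬(W ↔ ¬Y): β-rule — branch into W, ¬¬Y  //  ¬W, ¬Y.
              branch 2.1.1.1 (add W, ¬¬Y):
                ○ open, literals {W=T, X=T, Y=T}.
              branch 2.1.1.2 (add ¬W, ¬Y):
                × closes — contains both W and ¬W.
          branch 2.1.2 (add Z):
            ¬(W ↔ ¬Y): β-rule — branch into W, ¬¬Y  //  ¬W, ¬Y.
              branch 2.1.2.1 (add W, ¬¬Y):
                ○ open, literals {W=T, X=T, Y=T, Z=T}.
              branch 2.1.2.2 (add ¬W, ¬Y):
                × closes — contains both W and ¬W.
      branch 2.2 (add ¬(Y ∨ Z), ¬¬(W ↔ ¬Y)):
        ¬(Y ∨ Z): α-rule — add ¬Y, ¬Z.
        ¬¬(W ↔ ¬Y): β-rule — branch into W, ¬Y  //  ¬W, ¬¬Y.
          branch 2.2.1 (add W, ¬Y):
            ○ open, literals {W=T, X=T, Y=F, Z=F}.
          branch 2.2.2 (add ¬W, ¬¬Y):
            × closes — contains both W and ¬W.
6 branches closed, 6 open.
An open branch gives a countermodel: W=T, Y=T (unmentioned atoms arbitrary); under it the original formula is false.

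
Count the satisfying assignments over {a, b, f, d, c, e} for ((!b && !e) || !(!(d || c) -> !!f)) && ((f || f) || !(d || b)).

14

Initial set: {(((!b && !e) || !(!(d || c) -> !!f)) && ((f || f) || !(d || b)))}.
(((!b && !e) || !(!(d || c) -> !!f)) && ((f || f) || !(d || b))): α-rule — add ((!b && !e) || !(!(d || c) -> !!f)), ((f || f) || !(d || b)).
((!b && !e) || !(!(d || c) -> !!f)): β-rule — branch into (!b && !e)  //  !(!(d || c) -> !!f).
  branch 1 (add (!b && !e)):
    (!b && !e): α-rule — add !b, !e.
    ((f || f) || !(d || b)): β-rule — branch into (f || f)  //  !(d || b).
      branch 1.1 (add (f || f)):
        (f || f): β-rule — branch into f  //  f.
          branch 1.1.1 (add f):
            ○ open, literals {b=F, e=F, f=T}.
          branch 1.1.2 (add f):
            ○ open, literals {b=F, e=F, f=T}.
      branch 1.2 (add !(d || b)):
        !(d || b): α-rule — add !d, !b.
        ○ open, literals {b=F, d=F, e=F}.
  branch 2 (add !(!(d || c) -> !!f)):
    !(!(d || c) -> !!f): α-rule — add !(d || c), !!!f.
    !(d || c): α-rule — add !d, !c.
    !!!f: drop double negation, giving !f.
    ((f || f) || !(d || b)): β-rule — branch into (f || f)  //  !(d || b).
      branch 2.1 (add (f || f)):
        (f || f): β-rule — branch into f  //  f.
          branch 2.1.1 (add f):
            × closes — contains both f and !f.
          branch 2.1.2 (add f):
            × closes — contains both f and !f.
      branch 2.2 (add !(d || b)):
        !(d || b): α-rule — add !d, !b.
        ○ open, literals {b=F, c=F, d=F, f=F}.
2 branches closed, 4 open.
Each open branch fixes some atoms; the unmentioned ones are free. Counting distinct full assignments: branch {b=F, e=F, f=T} (a, d, c) contributes 8 new; branch {b=F, e=F, f=T} (a, d, c) contributes 0 new; branch {b=F, d=F, e=F} (a, f, c) contributes 4 new; branch {b=F, c=F, d=F, f=F} (a, e) contributes 2 new. Total: 14.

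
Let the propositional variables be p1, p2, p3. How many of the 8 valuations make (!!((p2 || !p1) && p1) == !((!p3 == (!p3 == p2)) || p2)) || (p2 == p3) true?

Initial set: {T ((!!((p2 || !p1) && p1) == !((!p3 == (!p3 == p2)) || p2)) || (p2 == p3))}.
T ((!!((p2 || !p1) && p1) == !((!p3 == (!p3 == p2)) || p2)) || (p2 == p3)): β-rule — branch into T (!!((p2 || !p1) && p1) == !((!p3 == (!p3 == p2)) || p2))  //  T (p2 == p3).
  branch 1 (add T (!!((p2 || !p1) && p1) == !((!p3 == (!p3 == p2)) || p2))):
    T (!!((p2 || !p1) && p1) == !((!p3 == (!p3 == p2)) || p2)): β-rule — branch into T !!((p2 || !p1) && p1), T !((!p3 == (!p3 == p2)) || p2)  //  F !!((p2 || !p1) && p1), F !((!p3 == (!p3 == p2)) || p2).
      branch 1.1 (add T !!((p2 || !p1) && p1), T !((!p3 == (!p3 == p2)) || p2)):
        T !!((p2 || !p1) && p1): drop double negation, giving T ((p2 || !p1) && p1).
        T !((!p3 == (!p3 == p2)) || p2): α-rule — add F (!p3 == (!p3 == p2)), F p2.
        T ((p2 || !p1) && p1): α-rule — add T (p2 || !p1), T p1.
        F (!p3 == (!p3 == p2)): β-rule — branch into T !p3, F (!p3 == p2)  //  F !p3, T (!p3 == p2).
          branch 1.1.1 (add T !p3, F (!p3 == p2)):
            T (p2 || !p1): β-rule — branch into T p2  //  T !p1.
              branch 1.1.1.1 (add T p2):
                × closes — contains both p2 and !p2.
              branch 1.1.1.2 (add T !p1):
                × closes — contains both p1 and !p1.
          branch 1.1.2 (add F !p3, T (!p3 == p2)):
            T (p2 || !p1): β-rule — branch into T p2  //  T !p1.
              branch 1.1.2.1 (add T p2):
                × closes — contains both p2 and !p2.
              branch 1.1.2.2 (add T !p1):
                × closes — contains both p1 and !p1.
      branch 1.2 (add F !!((p2 || !p1) && p1), F !((!p3 == (!p3 == p2)) || p2)):
        F !!((p2 || !p1) && p1): drop double negation, giving F ((p2 || !p1) && p1).
        F !((!p3 == (!p3 == p2)) || p2): β-rule — branch into T (!p3 == (!p3 == p2))  //  T p2.
          branch 1.2.1 (add T (!p3 == (!p3 == p2))):
            F ((p2 || !p1) && p1): β-rule — branch into F (p2 || !p1)  //  F p1.
              branch 1.2.1.1 (add F (p2 || !p1)):
                F (p2 || !p1): α-rule — add F p2, F !p1.
                T (!p3 == (!p3 == p2)): β-rule — branch into T !p3, T (!p3 == p2)  //  F !p3, F (!p3 == p2).
                  branch 1.2.1.1.1 (add T !p3, T (!p3 == p2)):
                    T (!p3 == p2): β-rule — branch into T !p3, T p2  //  F !p3, F p2.
                      branch 1.2.1.1.1.1 (add T !p3, T p2):
                        × closes — contains both p2 and !p2.
                      branch 1.2.1.1.1.2 (add F !p3, F p2):
                        × closes — contains both p3 and !p3.
                  branch 1.2.1.1.2 (add F !p3, F (!p3 == p2)):
                    F (!p3 == p2): β-rule — branch into T !p3, F p2  //  F !p3, T p2.
                      branch 1.2.1.1.2.1 (add T !p3, F p2):
                        × closes — contains both p3 and !p3.
                      branch 1.2.1.1.2.2 (add F !p3, T p2):
                        × closes — contains both p2 and !p2.
              branch 1.2.1.2 (add F p1):
                T (!p3 == (!p3 == p2)): β-rule — branch into T !p3, T (!p3 == p2)  //  F !p3, F (!p3 == p2).
                  branch 1.2.1.2.1 (add T !p3, T (!p3 == p2)):
                    T (!p3 == p2): β-rule — branch into T !p3, T p2  //  F !p3, F p2.
                      branch 1.2.1.2.1.1 (add T !p3, T p2):
                        ○ open, literals {p1=0, p2=1, p3=0}.
                      branch 1.2.1.2.1.2 (add F !p3, F p2):
                        × closes — contains both p3 and !p3.
                  branch 1.2.1.2.2 (add F !p3, F (!p3 == p2)):
                    F (!p3 == p2): β-rule — branch into T !p3, F p2  //  F !p3, T p2.
                      branch 1.2.1.2.2.1 (add T !p3, F p2):
                        × closes — contains both p3 and !p3.
                      branch 1.2.1.2.2.2 (add F !p3, T p2):
                        ○ open, literals {p1=0, p2=1, p3=1}.
          branch 1.2.2 (add T p2):
            F ((p2 || !p1) && p1): β-rule — branch into F (p2 || !p1)  //  F p1.
              branch 1.2.2.1 (add F (p2 || !p1)):
                F (p2 || !p1): α-rule — add F p2, F !p1.
                × closes — contains both p2 and !p2.
              branch 1.2.2.2 (add F p1):
                ○ open, literals {p1=0, p2=1}.
  branch 2 (add T (p2 == p3)):
    T (p2 == p3): β-rule — branch into T p2, T p3  //  F p2, F p3.
      branch 2.1 (add T p2, T p3):
        ○ open, literals {p2=1, p3=1}.
      branch 2.2 (add F p2, F p3):
        ○ open, literals {p2=0, p3=0}.
11 branches closed, 5 open.
Each open branch fixes some atoms; the unmentioned ones are free. Counting distinct full assignments: branch {p1=0, p2=1, p3=0} (none free) contributes 1 new; branch {p1=0, p2=1, p3=1} (none free) contributes 1 new; branch {p1=0, p2=1} (p3) contributes 0 new; branch {p2=1, p3=1} (p1) contributes 1 new; branch {p2=0, p3=0} (p1) contributes 2 new. Total: 5.

5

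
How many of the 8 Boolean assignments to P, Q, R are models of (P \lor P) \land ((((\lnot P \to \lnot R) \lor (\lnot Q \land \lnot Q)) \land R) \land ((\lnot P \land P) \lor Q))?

Initial set: {T ((P \lor P) \land ((((\lnot P \to \lnot R) \lor (\lnot Q \land \lnot Q)) \land R) \land ((\lnot P \land P) \lor Q)))}.
T ((P \lor P) \land ((((\lnot P \to \lnot R) \lor (\lnot Q \land \lnot Q)) \land R) \land ((\lnot P \land P) \lor Q))): α-rule — add T (P \lor P), T ((((\lnot P \to \lnot R) \lor (\lnot Q \land \lnot Q)) \land R) \land ((\lnot P \land P) \lor Q)).
T ((((\lnot P \to \lnot R) \lor (\lnot Q \land \lnot Q)) \land R) \land ((\lnot P \land P) \lor Q)): α-rule — add T (((\lnot P \to \lnot R) \lor (\lnot Q \land \lnot Q)) \land R), T ((\lnot P \land P) \lor Q).
T (((\lnot P \to \lnot R) \lor (\lnot Q \land \lnot Q)) \land R): α-rule — add T ((\lnot P \to \lnot R) \lor (\lnot Q \land \lnot Q)), T R.
T (P \lor P): β-rule — branch into T P  //  T P.
  branch 1 (add T P):
    T ((\lnot P \land P) \lor Q): β-rule — branch into T (\lnot P \land P)  //  T Q.
      branch 1.1 (add T (\lnot P \land P)):
        T (\lnot P \land P): α-rule — add T \lnot P, T P.
        × closes — contains both P and \lnot P.
      branch 1.2 (add T Q):
        T ((\lnot P \to \lnot R) \lor (\lnot Q \land \lnot Q)): β-rule — branch into T (\lnot P \to \lnot R)  //  T (\lnot Q \land \lnot Q).
          branch 1.2.1 (add T (\lnot P \to \lnot R)):
            T (\lnot P \to \lnot R): β-rule — branch into F \lnot P  //  T \lnot R.
              branch 1.2.1.1 (add F \lnot P):
                ○ open, literals {P=true, Q=true, R=true}.
              branch 1.2.1.2 (add T \lnot R):
                × closes — contains both R and \lnot R.
          branch 1.2.2 (add T (\lnot Q \land \lnot Q)):
            T (\lnot Q \land \lnot Q): α-rule — add T \lnot Q, T \lnot Q.
            × closes — contains both Q and \lnot Q.
  branch 2 (add T P):
    T ((\lnot P \land P) \lor Q): β-rule — branch into T (\lnot P \land P)  //  T Q.
      branch 2.1 (add T (\lnot P \land P)):
        T (\lnot P \land P): α-rule — add T \lnot P, T P.
        × closes — contains both P and \lnot P.
      branch 2.2 (add T Q):
        T ((\lnot P \to \lnot R) \lor (\lnot Q \land \lnot Q)): β-rule — branch into T (\lnot P \to \lnot R)  //  T (\lnot Q \land \lnot Q).
          branch 2.2.1 (add T (\lnot P \to \lnot R)):
            T (\lnot P \to \lnot R): β-rule — branch into F \lnot P  //  T \lnot R.
              branch 2.2.1.1 (add F \lnot P):
                ○ open, literals {P=true, Q=true, R=true}.
              branch 2.2.1.2 (add T \lnot R):
                × closes — contains both R and \lnot R.
          branch 2.2.2 (add T (\lnot Q \land \lnot Q)):
            T (\lnot Q \land \lnot Q): α-rule — add T \lnot Q, T \lnot Q.
            × closes — contains both Q and \lnot Q.
6 branches closed, 2 open.
Each open branch fixes some atoms; the unmentioned ones are free. Counting distinct full assignments: branch {P=true, Q=true, R=true} (none free) contributes 1 new; branch {P=true, Q=true, R=true} (none free) contributes 0 new. Total: 1.

1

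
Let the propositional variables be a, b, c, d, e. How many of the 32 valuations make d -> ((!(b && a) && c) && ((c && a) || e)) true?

20

Initial set: {T (d -> ((!(b && a) && c) && ((c && a) || e)))}.
T (d -> ((!(b && a) && c) && ((c && a) || e))): β-rule — branch into F d  //  T ((!(b && a) && c) && ((c && a) || e)).
  branch 1 (add F d):
    ○ open, literals {d=0}.
  branch 2 (add T ((!(b && a) && c) && ((c && a) || e))):
    T ((!(b && a) && c) && ((c && a) || e)): α-rule — add T (!(b && a) && c), T ((c && a) || e).
    T (!(b && a) && c): α-rule — add T !(b && a), T c.
    T ((c && a) || e): β-rule — branch into T (c && a)  //  T e.
      branch 2.1 (add T (c && a)):
        T (c && a): α-rule — add T c, T a.
        T !(b && a): β-rule — branch into F b  //  F a.
          branch 2.1.1 (add F b):
            ○ open, literals {a=1, b=0, c=1}.
          branch 2.1.2 (add F a):
            × closes — contains both a and !a.
      branch 2.2 (add T e):
        T !(b && a): β-rule — branch into F b  //  F a.
          branch 2.2.1 (add F b):
            ○ open, literals {b=0, c=1, e=1}.
          branch 2.2.2 (add F a):
            ○ open, literals {a=0, c=1, e=1}.
1 branch closed, 4 open.
Each open branch fixes some atoms; the unmentioned ones are free. Counting distinct full assignments: branch {d=0} (a, b, c, e) contributes 16 new; branch {a=1, b=0, c=1} (d, e) contributes 2 new; branch {b=0, c=1, e=1} (a, d) contributes 1 new; branch {a=0, c=1, e=1} (b, d) contributes 1 new. Total: 20.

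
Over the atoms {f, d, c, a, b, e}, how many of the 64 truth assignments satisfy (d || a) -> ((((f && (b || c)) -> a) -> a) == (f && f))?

Initial set: {((d || a) -> ((((f && (b || c)) -> a) -> a) == (f && f)))}.
((d || a) -> ((((f && (b || c)) -> a) -> a) == (f && f))): β-rule — branch into !(d || a)  //  ((((f && (b || c)) -> a) -> a) == (f && f)).
  branch 1 (add !(d || a)):
    !(d || a): α-rule — add !d, !a.
    ○ open, literals {a=F, d=F}.
  branch 2 (add ((((f && (b || c)) -> a) -> a) == (f && f))):
    ((((f && (b || c)) -> a) -> a) == (f && f)): β-rule — branch into (((f && (b || c)) -> a) -> a), (f && f)  //  !(((f && (b || c)) -> a) -> a), !(f && f).
      branch 2.1 (add (((f && (b || c)) -> a) -> a), (f && f)):
        (f && f): α-rule — add f, f.
        (((f && (b || c)) -> a) -> a): β-rule — branch into !((f && (b || c)) -> a)  //  a.
          branch 2.1.1 (add !((f && (b || c)) -> a)):
            !((f && (b || c)) -> a): α-rule — add (f && (b || c)), !a.
            (f && (b || c)): α-rule — add f, (b || c).
            (b || c): β-rule — branch into b  //  c.
              branch 2.1.1.1 (add b):
                ○ open, literals {a=F, b=T, f=T}.
              branch 2.1.1.2 (add c):
                ○ open, literals {a=F, c=T, f=T}.
          branch 2.1.2 (add a):
            ○ open, literals {a=T, f=T}.
      branch 2.2 (add !(((f && (b || c)) -> a) -> a), !(f && f)):
        !(((f && (b || c)) -> a) -> a): α-rule — add ((f && (b || c)) -> a), !a.
        !(f && f): β-rule — branch into !f  //  !f.
          branch 2.2.1 (add !f):
            ((f && (b || c)) -> a): β-rule — branch into !(f && (b || c))  //  a.
              branch 2.2.1.1 (add !(f && (b || c))):
                !(f && (b || c)): β-rule — branch into !f  //  !(b || c).
                  branch 2.2.1.1.1 (add !f):
                    ○ open, literals {a=F, f=F}.
                  branch 2.2.1.1.2 (add !(b || c)):
                    !(b || c): α-rule — add !b, !c.
                    ○ open, literals {a=F, b=F, c=F, f=F}.
              branch 2.2.1.2 (add a):
                × closes — contains both a and !a.
          branch 2.2.2 (add !f):
            ((f && (b || c)) -> a): β-rule — branch into !(f && (b || c))  //  a.
              branch 2.2.2.1 (add !(f && (b || c))):
                !(f && (b || c)): β-rule — branch into !f  //  !(b || c).
                  branch 2.2.2.1.1 (add !f):
                    ○ open, literals {a=F, f=F}.
                  branch 2.2.2.1.2 (add !(b || c)):
                    !(b || c): α-rule — add !b, !c.
                    ○ open, literals {a=F, b=F, c=F, f=F}.
              branch 2.2.2.2 (add a):
                × closes — contains both a and !a.
2 branches closed, 8 open.
Each open branch fixes some atoms; the unmentioned ones are free. Counting distinct full assignments: branch {a=F, d=F} (f, c, b, e) contributes 16 new; branch {a=F, b=T, f=T} (d, c, e) contributes 4 new; branch {a=F, c=T, f=T} (d, b, e) contributes 2 new; branch {a=T, f=T} (d, c, b, e) contributes 16 new; branch {a=F, f=F} (d, c, b, e) contributes 8 new; branch {a=F, b=F, c=F, f=F} (d, e) contributes 0 new; branch {a=F, f=F} (d, c, b, e) contributes 0 new; branch {a=F, b=F, c=F, f=F} (d, e) contributes 0 new. Total: 46.

46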